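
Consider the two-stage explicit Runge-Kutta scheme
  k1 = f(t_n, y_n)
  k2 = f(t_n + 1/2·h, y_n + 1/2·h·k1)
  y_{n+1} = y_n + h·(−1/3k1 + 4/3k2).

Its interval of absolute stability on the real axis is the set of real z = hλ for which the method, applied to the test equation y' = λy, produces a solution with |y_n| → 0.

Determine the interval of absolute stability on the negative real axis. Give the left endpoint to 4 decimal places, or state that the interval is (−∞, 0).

On y'=λy, z=hλ:
  k1=λy_n ⇒ h·k1=z·y_n;  k2=λ(1+1/2z)y_n ⇒ h·k2=z(1+1/2z)y_n
  y_{n+1}/y_n = 1 − 1/3z + 4/3z(1+1/2z) = 1 + z + 2/3z²
  ⇒ R(z) = 1 + z + 2/3z².

Solve |R(x)|<1 on ℝ⁻.
x=-1.13: |R|=0.7213
R=1: x+2/3x²=0 ⇒ x=−3/2=-1.5000; min R=1−1/(4·2/3)=0.6250>−1
Confirm numerically:
  x=-1.019: |R|=0.67324 <1
  x=-0.682: |R|=0.62808 <1
  x=-0.680: |R|=0.62827 <1
  x=-0.606: |R|=0.63882 <1
  x=-1.904: |R|=1.51281 >1
  x=-1.668: |R|=1.18682 >1
  x=-1.532: |R|=1.03268 >1
Stable set (-1.5000, 0).

z∈(-1.5000,0).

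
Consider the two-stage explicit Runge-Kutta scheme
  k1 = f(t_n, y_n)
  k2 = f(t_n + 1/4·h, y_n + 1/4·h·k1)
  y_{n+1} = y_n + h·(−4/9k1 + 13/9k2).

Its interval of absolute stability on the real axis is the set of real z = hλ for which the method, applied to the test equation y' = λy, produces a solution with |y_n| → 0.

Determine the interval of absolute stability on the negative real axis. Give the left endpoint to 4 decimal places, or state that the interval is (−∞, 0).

With y'=λy (z=hλ):
  k1=λy_n ⇒ h·k1=z·y_n;  k2=λ(1+1/4z)y_n ⇒ h·k2=z(1+1/4z)y_n
  y_{n+1}/y_n = 1 − 4/9z + 13/9z(1+1/4z) = 1 + z + 13/36z²
  Hence R(z) = 1 + z + 13/36z².

Boundary: |R(x)|=1, x<0.
x=-0.68: |R|=0.4870
R=1: x+13/36x²=0 ⇒ x=−36/13=-2.7692; min R=1−1/(4·13/36)=0.3077>−1
Confirm numerically:
  x=-2.314: |R|=0.61960 <1
  x=-2.016: |R|=0.45165 <1
  x=-1.509: |R|=0.31328 <1
  x=-3.311: |R|=1.64776 >1
  x=-3.303: |R|=1.63665 >1
  x=-3.257: |R|=1.57368 >1
Interval (-2.7692, 0).

z∈(-2.7692,0).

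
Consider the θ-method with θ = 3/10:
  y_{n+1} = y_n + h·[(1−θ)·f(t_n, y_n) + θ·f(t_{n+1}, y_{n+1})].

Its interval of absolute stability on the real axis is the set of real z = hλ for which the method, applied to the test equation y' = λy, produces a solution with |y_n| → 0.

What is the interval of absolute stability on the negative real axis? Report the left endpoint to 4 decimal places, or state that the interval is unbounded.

Set f=λy, z=hλ:
  y_{n+1} = y_n + z·[7/10·y_n + 3/10·y_{n+1}] ⇒ (1 − 3/10z)y_{n+1} = (1 + 7/10z)y_n
  Hence R(z) = (1 + 7/10z)/(1 − 3/10z).

Find x<0 with |R(x)|<1.
x=-1.75: |R|=0.1475
R=−1: 1+7/10x = −1+3/10x ⇒ -2/5x=2 ⇒ x=2/(-2/5)=-5.0000
Confirm numerically:
  x=-4.583: |R|=0.92977 <1
  x=-4.537: |R|=0.92156 <1
  x=-3.514: |R|=0.71064 <1
  x=-2.021: |R|=0.25817 <1
  x=-5.567: |R|=1.08494 >1
  x=-5.069: |R|=1.01095 >1
  x=-5.063: |R|=1.01000 >1
Stable set (-5.0000, 0).

(-5.0000, 0).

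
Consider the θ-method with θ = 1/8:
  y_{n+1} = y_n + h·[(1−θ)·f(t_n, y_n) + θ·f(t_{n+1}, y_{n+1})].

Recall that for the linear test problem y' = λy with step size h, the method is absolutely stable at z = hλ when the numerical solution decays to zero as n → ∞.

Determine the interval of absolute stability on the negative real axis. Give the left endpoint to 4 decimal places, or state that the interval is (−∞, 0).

With y'=λy (z=hλ):
  y_{n+1} = y_n + z·[7/8·y_n + 1/8·y_{n+1}] ⇒ (1 − 1/8z)y_{n+1} = (1 + 7/8z)y_n
  ⇒ R(z) = (1 + 7/8z)/(1 − 1/8z).

Boundary: |R(x)|=1, x<0.
x=-0.33: |R|=0.6831
R=−1: 1+7/8x = −1+1/8x ⇒ -3/4x=2 ⇒ x=2/(-3/4)=-2.6667
Confirm numerically:
  x=-2.510: |R|=0.91056 <1
  x=-2.170: |R|=0.70698 <1
  x=-2.130: |R|=0.68213 <1
  x=-1.946: |R|=0.56525 <1
  x=-3.125: |R|=1.24719 >1
  x=-3.021: |R|=1.19290 >1
  x=-2.750: |R|=1.04651 >1
Interval (-2.6667, 0).

z∈(-2.6667,0).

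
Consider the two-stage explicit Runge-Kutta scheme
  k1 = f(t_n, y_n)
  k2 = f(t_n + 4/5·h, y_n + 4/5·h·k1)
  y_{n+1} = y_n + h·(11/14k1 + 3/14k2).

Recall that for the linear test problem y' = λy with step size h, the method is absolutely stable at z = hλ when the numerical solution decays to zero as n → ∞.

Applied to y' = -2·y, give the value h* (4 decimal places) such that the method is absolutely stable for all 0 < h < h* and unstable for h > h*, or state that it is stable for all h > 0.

(-5.8333,0); λ=-2 ⇒ h* = (35/6)/2 = 2.9167.

With y'=λy (z=hλ):
  k1=λy_n ⇒ h·k1=z·y_n;  k2=λ(1+4/5z)y_n ⇒ h·k2=z(1+4/5z)y_n
  y_{n+1}/y_n = 1 + 11/14z + 3/14z(1+4/5z) = 1 + z + 6/35z²
  R(z) = 1 + z + 6/35z².

Boundary: |R(x)|=1, x<0.
x=-0.34: |R|=0.6798
R=1: x+6/35x²=0 ⇒ x=−35/6=-5.8333; min R=1−1/(4·6/35)=-0.4583>−1
Confirm numerically:
  x=-5.687: |R|=0.85734 <1
  x=-4.737: |R|=0.10971 <1
  x=-4.131: |R|=0.20554 <1
  x=-2.964: |R|=0.45795 <1
  x=-6.377: |R|=1.59434 >1
  x=-5.950: |R|=1.11900 >1
  x=-5.856: |R|=1.02275 >1
Stable set (-5.8333, 0).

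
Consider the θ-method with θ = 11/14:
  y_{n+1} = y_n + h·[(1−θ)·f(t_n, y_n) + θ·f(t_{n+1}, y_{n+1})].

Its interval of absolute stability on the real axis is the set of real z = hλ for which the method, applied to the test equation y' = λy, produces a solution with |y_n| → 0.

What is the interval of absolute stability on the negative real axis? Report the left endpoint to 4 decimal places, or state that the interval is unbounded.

Set f=λy, z=hλ:
  y_{n+1} = y_n + z·[3/14·y_n + 11/14·y_{n+1}] ⇒ (1 − 11/14z)y_{n+1} = (1 + 3/14z)y_n
  so R(z) = (1 + 3/14z)/(1 − 11/14z).

Need |R(x)|<1, x<0.
x=-1.05: |R|=0.4247
x=-2: |R|=0.2222
x=-10: |R|=0.1290
x=-100: |R|=0.2567
θ=11/14≥1/2 ⇒ |1+3/14x|<|1−11/14x| ∀x<0 ⇒ unbounded interval.

(−∞, 0) — no finite endpoint.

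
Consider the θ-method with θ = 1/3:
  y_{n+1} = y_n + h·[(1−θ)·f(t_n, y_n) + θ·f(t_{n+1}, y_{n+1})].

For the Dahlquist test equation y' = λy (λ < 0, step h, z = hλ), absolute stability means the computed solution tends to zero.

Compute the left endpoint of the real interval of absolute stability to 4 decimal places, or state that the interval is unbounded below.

On y'=λy, z=hλ:
  y_{n+1} = y_n + z·[2/3·y_n + 1/3·y_{n+1}] ⇒ (1 − 1/3z)y_{n+1} = (1 + 2/3z)y_n
  Hence R(z) = (1 + 2/3z)/(1 − 1/3z).

Need |R(x)|<1, x<0.
x=-1.23: |R|=0.1277
R=−1: 1+2/3x = −1+1/3x ⇒ -1/3x=2 ⇒ x=2/(-1/3)=-6.0000
Confirm numerically:
  x=-5.970: |R|=0.99666 <1
  x=-4.512: |R|=0.80192 <1
  x=-2.829: |R|=0.45600 <1
  x=-6.362: |R|=1.03867 >1
  x=-6.359: |R|=1.03836 >1
Interval (-6.0000, 0).

z* = -6.0000.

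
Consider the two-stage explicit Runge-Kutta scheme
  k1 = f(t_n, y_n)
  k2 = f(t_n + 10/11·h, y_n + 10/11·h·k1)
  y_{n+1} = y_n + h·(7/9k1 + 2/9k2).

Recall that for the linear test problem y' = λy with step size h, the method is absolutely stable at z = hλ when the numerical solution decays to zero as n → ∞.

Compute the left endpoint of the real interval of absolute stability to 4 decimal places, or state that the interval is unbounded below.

Set f=λy, z=hλ:
  k1=λy_n ⇒ h·k1=z·y_n;  k2=λ(1+10/11z)y_n ⇒ h·k2=z(1+10/11z)y_n
  y_{n+1}/y_n = 1 + 7/9z + 2/9z(1+10/11z) = 1 + z + 20/99z²
  so R(z) = 1 + z + 20/99z².

Solve |R(x)|<1 on ℝ⁻.
x=-0.55: |R|=0.5111
R=1: x+20/99x²=0 ⇒ x=−99/20=-4.9500; min R=1−1/(4·20/99)=-0.2375>−1
Confirm numerically:
  x=-3.197: |R|=0.13219 <1
  x=-2.747: |R|=0.22255 <1
  x=-2.356: |R|=0.23464 <1
  x=-5.255: |R|=1.32379 >1
  x=-5.241: |R|=1.30811 >1
  x=-5.069: |R|=1.12186 >1
So |R|<1 on (-4.9500, 0).

left endpoint -4.9500.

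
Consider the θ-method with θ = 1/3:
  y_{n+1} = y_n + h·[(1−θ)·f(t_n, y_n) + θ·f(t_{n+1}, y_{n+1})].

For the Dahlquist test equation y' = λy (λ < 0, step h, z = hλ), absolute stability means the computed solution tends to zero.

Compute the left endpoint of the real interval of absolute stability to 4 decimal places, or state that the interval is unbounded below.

On y'=λy, z=hλ:
  y_{n+1} = y_n + z·[2/3·y_n + 1/3·y_{n+1}] ⇒ (1 − 1/3z)y_{n+1} = (1 + 2/3z)y_n
  Hence R(z) = (1 + 2/3z)/(1 − 1/3z).

Find x<0 with |R(x)|<1.
x=-1.49: |R|=0.0045
R=−1: 1+2/3x = −1+1/3x ⇒ -1/3x=2 ⇒ x=2/(-1/3)=-6.0000
Confirm numerically:
  x=-5.311: |R|=0.91710 <1
  x=-5.219: |R|=0.90498 <1
  x=-3.612: |R|=0.63884 <1
  x=-3.362: |R|=0.58535 <1
  x=-6.329: |R|=1.03527 >1
  x=-6.208: |R|=1.02259 >1
Interval (-6.0000, 0).

z* = -6.0000.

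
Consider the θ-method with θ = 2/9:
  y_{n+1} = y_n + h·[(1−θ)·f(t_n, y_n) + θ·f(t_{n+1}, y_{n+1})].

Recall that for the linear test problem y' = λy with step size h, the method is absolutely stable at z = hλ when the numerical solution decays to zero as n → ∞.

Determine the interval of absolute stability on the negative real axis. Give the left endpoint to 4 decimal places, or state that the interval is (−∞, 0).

z∈(-3.6000,0).

With y'=λy (z=hλ):
  y_{n+1} = y_n + z·[7/9·y_n + 2/9·y_{n+1}] ⇒ (1 − 2/9z)y_{n+1} = (1 + 7/9z)y_n
  ⇒ R(z) = (1 + 7/9z)/(1 − 2/9z).

Boundary: |R(x)|=1, x<0.
x=-1.01: |R|=0.1751
R=−1: 1+7/9x = −1+2/9x ⇒ -5/9x=2 ⇒ x=2/(-5/9)=-3.6000
Confirm numerically:
  x=-3.087: |R|=0.83096 <1
  x=-2.795: |R|=0.72413 <1
  x=-2.713: |R|=0.69257 <1
  x=-1.449: |R|=0.09607 <1
  x=-3.970: |R|=1.10921 >1
  x=-3.745: |R|=1.04397 >1
  x=-3.723: |R|=1.03740 >1
Stable set (-3.6000, 0).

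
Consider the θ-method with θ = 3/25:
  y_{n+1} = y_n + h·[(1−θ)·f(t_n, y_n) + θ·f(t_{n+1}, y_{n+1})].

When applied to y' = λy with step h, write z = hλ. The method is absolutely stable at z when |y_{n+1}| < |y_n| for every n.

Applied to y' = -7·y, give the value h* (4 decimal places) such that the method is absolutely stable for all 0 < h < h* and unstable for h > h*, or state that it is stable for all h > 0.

(-2.6316,0); λ=-7 ⇒ h* = (50/19)/7 = 0.3759.

With y'=λy (z=hλ):
  y_{n+1} = y_n + z·[22/25·y_n + 3/25·y_{n+1}] ⇒ (1 − 3/25z)y_{n+1} = (1 + 22/25z)y_n
  so R(z) = (1 + 22/25z)/(1 − 3/25z).

Need |R(x)|<1, x<0.
x=-1.24: |R|=0.0794
R=−1: 1+22/25x = −1+3/25x ⇒ -19/25x=2 ⇒ x=2/(-19/25)=-2.6316
Confirm numerically:
  x=-2.590: |R|=0.97589 <1
  x=-2.488: |R|=0.91597 <1
  x=-2.068: |R|=0.65684 <1
  x=-1.455: |R|=0.23872 <1
  x=-2.996: |R|=1.20372 >1
  x=-2.707: |R|=1.04327 >1
  x=-2.666: |R|=1.01982 >1
Stable set (-2.6316, 0).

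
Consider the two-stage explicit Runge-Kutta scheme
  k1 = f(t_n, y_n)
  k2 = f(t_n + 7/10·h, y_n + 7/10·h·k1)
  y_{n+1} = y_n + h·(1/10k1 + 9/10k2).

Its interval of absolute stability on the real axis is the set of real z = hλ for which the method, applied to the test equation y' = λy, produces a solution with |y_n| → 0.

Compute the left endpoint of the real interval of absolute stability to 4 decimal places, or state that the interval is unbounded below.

left endpoint -1.5873.

With y'=λy (z=hλ):
  k1=λy_n ⇒ h·k1=z·y_n;  k2=λ(1+7/10z)y_n ⇒ h·k2=z(1+7/10z)y_n
  y_{n+1}/y_n = 1 + 1/10z + 9/10z(1+7/10z) = 1 + z + 63/100z²
  R(z) = 1 + z + 63/100z².

Need |R(x)|<1, x<0.
x=-0.32: |R|=0.7445
R=1: x+63/100x²=0 ⇒ x=−100/63=-1.5873; min R=1−1/(4·63/100)=0.6032>−1
Confirm numerically:
  x=-1.285: |R|=0.75527 <1
  x=-1.001: |R|=0.63026 <1
  x=-0.833: |R|=0.60415 <1
  x=-2.125: |R|=1.71984 >1
  x=-2.074: |R|=1.63593 >1
Interval (-1.5873, 0).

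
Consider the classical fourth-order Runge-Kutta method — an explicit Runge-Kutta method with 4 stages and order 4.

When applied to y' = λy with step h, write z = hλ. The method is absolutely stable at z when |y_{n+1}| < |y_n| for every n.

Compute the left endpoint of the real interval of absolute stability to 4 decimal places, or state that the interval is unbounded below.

Test eqn y'=λy, z=hλ:
  order 4, 4-stage ⇒ R(z)=1+z+z^2/2+z^3/6+z^4/24
  (e.g. R(-0.59)=0.55487, |R|=0.55487)

Boundary: |R(x)|=1, x<0.
x=-0.59: |R|=0.5549
|R(-2.97)|=1.3161 |R(-2.15)|=0.3952 |R(-2.12)|=0.3808
Bisect:
  x_lo=-3.5976 |R|=3.0932  x_hi=-0.0691 |R|=0.9332
  mid=-1.83339 |R|=0.29094 →hi
  mid=-2.71552 |R|=0.89980 →hi
  mid=-3.15658 |R|=1.72011 →lo
  mid=-2.93605 |R|=1.25212 →lo
  mid=-2.82578 |R|=1.06278 →lo
  mid=-2.77065 |R|=0.97815 →hi
  mid=-2.79822 |R|=1.01966 →lo
  mid=-2.78443 |R|=0.99871 →hi
  mid=-2.79133 |R|=1.00913 →lo
  mid=-2.78788 |R|=1.00391 →lo
  ...
  [-2.78530,-2.78508] ⇒ x*=-2.7853
Stable set (-2.7853, 0).

left endpoint -2.7853.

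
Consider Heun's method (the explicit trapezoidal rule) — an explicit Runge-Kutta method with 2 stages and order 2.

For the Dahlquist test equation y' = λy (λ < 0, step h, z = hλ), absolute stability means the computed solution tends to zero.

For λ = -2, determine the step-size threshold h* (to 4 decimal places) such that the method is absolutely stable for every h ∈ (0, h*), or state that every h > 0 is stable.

Set f=λy, z=hλ:
  order 2, 2-stage ⇒ R(z)=1+z+z^2/2
  (e.g. R(-1)=0.50000, |R|=0.50000)

Need |R(x)|<1, x<0.
x=-1: |R|=0.5000
|R(-1.16)|=0.5128 |R(-1.1)|=0.5050 |R(-0.64)|=0.5648
Bisect:
  x_lo=-2.5218 |R|=1.6579  x_hi=-0.3066 |R|=0.7404
  mid=-1.41418 |R|=0.58577 →hi
  mid=-1.96798 |R|=0.96849 →hi
  mid=-2.24488 |R|=1.27486 →lo
  mid=-2.10643 |R|=1.11210 →lo
  mid=-2.03721 |R|=1.03790 →lo
  mid=-2.00259 |R|=1.00260 →lo
  mid=-1.98529 |R|=0.98540 →hi
  mid=-1.99394 |R|=0.99396 →hi
  mid=-1.99827 |R|=0.99827 →hi
  mid=-2.00043 |R|=1.00043 →lo
  ...
  [-2.00003,-1.99989] ⇒ x*=-2.0000
Interval (-2.0000, 0).

(-2.0000,0); λ=-2 ⇒ h* = 1.0000.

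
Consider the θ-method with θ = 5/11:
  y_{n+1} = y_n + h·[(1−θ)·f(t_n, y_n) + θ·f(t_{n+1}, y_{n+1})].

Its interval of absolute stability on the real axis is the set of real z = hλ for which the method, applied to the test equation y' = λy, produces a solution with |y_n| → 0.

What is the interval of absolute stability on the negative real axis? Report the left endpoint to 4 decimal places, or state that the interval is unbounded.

z∈(-22.0000,0).

With y'=λy (z=hλ):
  y_{n+1} = y_n + z·[6/11·y_n + 5/11·y_{n+1}] ⇒ (1 − 5/11z)y_{n+1} = (1 + 6/11z)y_n
  so R(z) = (1 + 6/11z)/(1 − 5/11z).

Find x<0 with |R(x)|<1.
x=-1.17: |R|=0.2362
R=−1: 1+6/11x = −1+5/11x ⇒ -1/11x=2 ⇒ x=2/(-1/11)=-22.0000
Confirm numerically:
  x=-21.906: |R|=0.99922 <1
  x=-17.091: |R|=0.94911 <1
  x=-13.345: |R|=0.88865 <1
  x=-22.593: |R|=1.00478 >1
  x=-22.233: |R|=1.00191 >1
  x=-22.042: |R|=1.00035 >1
So |R|<1 on (-22.0000, 0).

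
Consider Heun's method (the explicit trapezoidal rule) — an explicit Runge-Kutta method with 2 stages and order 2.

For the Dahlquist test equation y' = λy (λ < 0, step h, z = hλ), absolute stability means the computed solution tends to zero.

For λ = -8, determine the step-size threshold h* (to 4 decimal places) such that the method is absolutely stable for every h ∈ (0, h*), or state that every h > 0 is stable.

(-2.0000,0); λ=-8 ⇒ h* = 0.2500.

Set f=λy, z=hλ:
  order 2, 2-stage ⇒ R(z)=1+z+z^2/2
  (e.g. R(-0.81)=0.51805, |R|=0.51805)

Solve |R(x)|<1 on ℝ⁻.
x=-0.81: |R|=0.5181
|R(-2.38)|=1.4522 |R(-1.27)|=0.5364 |R(-0.92)|=0.5032
Bisect:
  x_lo=-2.5827 |R|=1.7524  x_hi=-0.2282 |R|=0.7978
  mid=-1.40545 |R|=0.58219 →hi
  mid=-1.99406 |R|=0.99408 →hi
  mid=-2.28837 |R|=1.32994 →lo
  mid=-2.14121 |R|=1.15118 →lo
  mid=-2.06764 |R|=1.06992 →lo
  mid=-2.03085 |R|=1.03133 →lo
  mid=-2.01246 |R|=1.01253 →lo
  mid=-2.00326 |R|=1.00326 →lo
  mid=-1.99866 |R|=0.99866 →hi
  mid=-2.00096 |R|=1.00096 →lo
  ...
  [-2.00010,-1.99995] ⇒ x*=-2.0000
So |R|<1 on (-2.0000, 0).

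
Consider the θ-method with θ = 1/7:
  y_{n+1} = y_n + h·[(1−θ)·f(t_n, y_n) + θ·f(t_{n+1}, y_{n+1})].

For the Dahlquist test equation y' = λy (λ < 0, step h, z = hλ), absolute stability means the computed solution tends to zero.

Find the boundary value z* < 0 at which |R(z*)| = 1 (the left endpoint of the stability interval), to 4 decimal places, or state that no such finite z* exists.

Set f=λy, z=hλ:
  y_{n+1} = y_n + z·[6/7·y_n + 1/7·y_{n+1}] ⇒ (1 − 1/7z)y_{n+1} = (1 + 6/7z)y_n
  Hence R(z) = (1 + 6/7z)/(1 − 1/7z).

Need |R(x)|<1, x<0.
x=-1.42: |R|=0.1805
R=−1: 1+6/7x = −1+1/7x ⇒ -5/7x=2 ⇒ x=2/(-5/7)=-2.8000
Confirm numerically:
  x=-2.494: |R|=0.83885 <1
  x=-2.329: |R|=0.74756 <1
  x=-2.186: |R|=0.66580 <1
  x=-3.285: |R|=1.23578 >1
  x=-2.922: |R|=1.06148 >1
Interval (-2.8000, 0).

z* = -2.8000.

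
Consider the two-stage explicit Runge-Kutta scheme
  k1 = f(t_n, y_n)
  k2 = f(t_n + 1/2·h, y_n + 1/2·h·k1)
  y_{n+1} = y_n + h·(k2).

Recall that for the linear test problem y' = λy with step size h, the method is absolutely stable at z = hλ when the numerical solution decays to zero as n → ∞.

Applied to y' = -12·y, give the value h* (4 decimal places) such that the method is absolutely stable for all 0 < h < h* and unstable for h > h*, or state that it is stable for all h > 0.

Set f=λy, z=hλ:
  k1=λy_n ⇒ h·k1=z·y_n;  k2=λ(1+1/2z)y_n ⇒ h·k2=z(1+1/2z)y_n
  y_{n+1}/y_n = 1 + z(1+1/2z) = 1 + z + 1/2z²
  R(z) = 1 + z + 1/2z².

Boundary: |R(x)|=1, x<0.
x=-1.03: |R|=0.5005
R=1: x+1/2x²=0 ⇒ x=−2=-2.0000; min R=1−1/(4·1/2)=0.5000>−1
Confirm numerically:
  x=-1.547: |R|=0.64960 <1
  x=-1.427: |R|=0.59116 <1
  x=-1.364: |R|=0.56625 <1
  x=-0.806: |R|=0.51882 <1
  x=-2.416: |R|=1.50253 >1
  x=-2.193: |R|=1.21162 >1
Interval (-2.0000, 0).

(-2.0000,0); λ=-12 ⇒ h* = (2)/12 = 0.1667.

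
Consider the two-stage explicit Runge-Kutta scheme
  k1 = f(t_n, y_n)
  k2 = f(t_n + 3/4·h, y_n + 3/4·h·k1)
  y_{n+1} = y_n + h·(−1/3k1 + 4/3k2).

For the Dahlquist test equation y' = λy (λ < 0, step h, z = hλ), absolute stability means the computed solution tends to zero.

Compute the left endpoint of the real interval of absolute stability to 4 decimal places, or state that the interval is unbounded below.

left endpoint -1.0000.

Set f=λy, z=hλ:
  k1=λy_n ⇒ h·k1=z·y_n;  k2=λ(1+3/4z)y_n ⇒ h·k2=z(1+3/4z)y_n
  y_{n+1}/y_n = 1 − 1/3z + 4/3z(1+3/4z) = 1 + z + z²
  so R(z) = 1 + z + z².

Solve |R(x)|<1 on ℝ⁻.
x=-1.18: |R|=1.2124
R=1: x+1x²=0 ⇒ x=−1=-1.0000; min R=1−1/(4·1)=0.7500>−1
Confirm numerically:
  x=-0.915: |R|=0.92223 <1
  x=-0.845: |R|=0.86902 <1
  x=-0.690: |R|=0.78610 <1
  x=-1.268: |R|=1.33982 >1
  x=-1.129: |R|=1.14564 >1
Interval (-1.0000, 0).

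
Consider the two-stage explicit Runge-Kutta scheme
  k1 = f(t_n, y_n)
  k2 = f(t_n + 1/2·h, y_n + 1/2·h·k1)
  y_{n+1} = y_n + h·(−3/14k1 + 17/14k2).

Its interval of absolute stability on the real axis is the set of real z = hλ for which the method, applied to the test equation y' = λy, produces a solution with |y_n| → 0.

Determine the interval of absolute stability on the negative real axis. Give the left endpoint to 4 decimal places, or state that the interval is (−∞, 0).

Set f=λy, z=hλ:
  k1=λy_n ⇒ h·k1=z·y_n;  k2=λ(1+1/2z)y_n ⇒ h·k2=z(1+1/2z)y_n
  y_{n+1}/y_n = 1 − 3/14z + 17/14z(1+1/2z) = 1 + z + 17/28z²
  so R(z) = 1 + z + 17/28z².

Need |R(x)|<1, x<0.
x=-0.9: |R|=0.5918
R=1: x+17/28x²=0 ⇒ x=−28/17=-1.6471; min R=1−1/(4·17/28)=0.5882>−1
Confirm numerically:
  x=-1.091: |R|=0.63167 <1
  x=-1.086: |R|=0.63006 <1
  x=-0.917: |R|=0.59354 <1
  x=-0.664: |R|=0.60369 <1
  x=-2.057: |R|=1.51197 >1
  x=-2.026: |R|=1.46612 >1
Stable set (-1.6471, 0).

z∈(-1.6471,0).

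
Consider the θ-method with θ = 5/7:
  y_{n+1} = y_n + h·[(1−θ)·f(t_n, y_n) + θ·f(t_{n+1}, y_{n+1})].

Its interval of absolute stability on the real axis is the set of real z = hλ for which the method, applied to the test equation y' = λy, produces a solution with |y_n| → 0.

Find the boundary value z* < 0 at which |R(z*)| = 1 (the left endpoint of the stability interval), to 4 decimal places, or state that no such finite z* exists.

With y'=λy (z=hλ):
  y_{n+1} = y_n + z·[2/7·y_n + 5/7·y_{n+1}] ⇒ (1 − 5/7z)y_{n+1} = (1 + 2/7z)y_n
  Hence R(z) = (1 + 2/7z)/(1 − 5/7z).

Find x<0 with |R(x)|<1.
x=-1.16: |R|=0.3656
x=-2: |R|=0.1765
x=-10: |R|=0.2281
x=-100: |R|=0.3807
θ=5/7≥1/2 ⇒ |1+2/7x|<|1−5/7x| ∀x<0 ⇒ unbounded interval.

interval (−∞, 0).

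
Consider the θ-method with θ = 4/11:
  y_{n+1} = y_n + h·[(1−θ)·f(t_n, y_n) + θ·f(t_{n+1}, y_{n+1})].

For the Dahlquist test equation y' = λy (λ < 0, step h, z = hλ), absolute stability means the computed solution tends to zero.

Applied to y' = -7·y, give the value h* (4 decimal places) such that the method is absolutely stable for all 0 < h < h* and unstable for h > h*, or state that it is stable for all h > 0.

Set f=λy, z=hλ:
  y_{n+1} = y_n + z·[7/11·y_n + 4/11·y_{n+1}] ⇒ (1 − 4/11z)y_{n+1} = (1 + 7/11z)y_n
  ⇒ R(z) = (1 + 7/11z)/(1 − 4/11z).

Find x<0 with |R(x)|<1.
x=-1.15: |R|=0.1891
R=−1: 1+7/11x = −1+4/11x ⇒ -3/11x=2 ⇒ x=2/(-3/11)=-7.3333
Confirm numerically:
  x=-7.311: |R|=0.99834 <1
  x=-6.933: |R|=0.96899 <1
  x=-3.460: |R|=0.53221 <1
  x=-7.885: |R|=1.03890 >1
  x=-7.760: |R|=1.03045 >1
  x=-7.735: |R|=1.02873 >1
Stable set (-7.3333, 0).

(-7.3333,0); λ=-7 ⇒ h* = (22/3)/7 = 1.0476.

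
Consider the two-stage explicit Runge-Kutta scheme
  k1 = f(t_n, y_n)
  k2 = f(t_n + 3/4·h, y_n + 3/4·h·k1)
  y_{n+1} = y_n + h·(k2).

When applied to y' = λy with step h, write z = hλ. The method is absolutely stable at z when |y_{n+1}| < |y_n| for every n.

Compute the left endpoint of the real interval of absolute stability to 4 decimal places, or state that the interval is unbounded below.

z* = -1.3333.

Test eqn y'=λy, z=hλ:
  k1=λy_n ⇒ h·k1=z·y_n;  k2=λ(1+3/4z)y_n ⇒ h·k2=z(1+3/4z)y_n
  y_{n+1}/y_n = 1 + z(1+3/4z) = 1 + z + 3/4z²
  so R(z) = 1 + z + 3/4z².

Solve |R(x)|<1 on ℝ⁻.
x=-0.89: |R|=0.7041
R=1: x+3/4x²=0 ⇒ x=−4/3=-1.3333; min R=1−1/(4·3/4)=0.6667>−1
Confirm numerically:
  x=-1.093: |R|=0.80299 <1
  x=-1.084: |R|=0.79729 <1
  x=-0.622: |R|=0.66816 <1
  x=-1.823: |R|=1.66950 >1
  x=-1.800: |R|=1.63000 >1
  x=-1.439: |R|=1.11404 >1
Interval (-1.3333, 0).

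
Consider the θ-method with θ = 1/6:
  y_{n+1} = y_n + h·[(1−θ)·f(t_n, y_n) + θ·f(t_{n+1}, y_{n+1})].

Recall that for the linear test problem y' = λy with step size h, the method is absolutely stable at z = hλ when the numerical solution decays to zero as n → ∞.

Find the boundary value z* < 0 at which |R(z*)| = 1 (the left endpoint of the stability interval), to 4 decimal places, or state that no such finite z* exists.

left endpoint -3.0000.

Test eqn y'=λy, z=hλ:
  y_{n+1} = y_n + z·[5/6·y_n + 1/6·y_{n+1}] ⇒ (1 − 1/6z)y_{n+1} = (1 + 5/6z)y_n
  R(z) = (1 + 5/6z)/(1 − 1/6z).

Boundary: |R(x)|=1, x<0.
x=-1.65: |R|=0.2941
R=−1: 1+5/6x = −1+1/6x ⇒ -2/3x=2 ⇒ x=2/(-2/3)=-3.0000
Confirm numerically:
  x=-2.952: |R|=0.97855 <1
  x=-1.905: |R|=0.44592 <1
  x=-1.333: |R|=0.09069 <1
  x=-3.432: |R|=1.18321 >1
  x=-3.072: |R|=1.03175 >1
Stable set (-3.0000, 0).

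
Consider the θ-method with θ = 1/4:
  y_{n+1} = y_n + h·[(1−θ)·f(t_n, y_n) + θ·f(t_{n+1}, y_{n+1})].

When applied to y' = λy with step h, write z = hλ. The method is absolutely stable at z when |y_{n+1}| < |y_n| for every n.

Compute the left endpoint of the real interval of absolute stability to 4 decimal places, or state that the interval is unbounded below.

z* = -4.0000.

On y'=λy, z=hλ:
  y_{n+1} = y_n + z·[3/4·y_n + 1/4·y_{n+1}] ⇒ (1 − 1/4z)y_{n+1} = (1 + 3/4z)y_n
  R(z) = (1 + 3/4z)/(1 − 1/4z).

Solve |R(x)|<1 on ℝ⁻.
x=-1.79: |R|=0.2366
R=−1: 1+3/4x = −1+1/4x ⇒ -1/2x=2 ⇒ x=2/(-1/2)=-4.0000
Confirm numerically:
  x=-3.445: |R|=0.85091 <1
  x=-2.319: |R|=0.46795 <1
  x=-2.190: |R|=0.41519 <1
  x=-2.023: |R|=0.34352 <1
  x=-4.471: |R|=1.11120 >1
  x=-4.201: |R|=1.04902 >1
  x=-4.028: |R|=1.00698 >1
So |R|<1 on (-4.0000, 0).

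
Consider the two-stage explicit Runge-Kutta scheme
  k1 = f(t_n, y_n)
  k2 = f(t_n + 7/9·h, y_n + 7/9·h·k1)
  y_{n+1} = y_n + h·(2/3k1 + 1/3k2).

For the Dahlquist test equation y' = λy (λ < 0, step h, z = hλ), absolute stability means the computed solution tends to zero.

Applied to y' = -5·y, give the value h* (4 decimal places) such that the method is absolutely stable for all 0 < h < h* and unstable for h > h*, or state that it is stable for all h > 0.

(-3.8571,0); λ=-5 ⇒ h* = (27/7)/5 = 0.7714.

Test eqn y'=λy, z=hλ:
  k1=λy_n ⇒ h·k1=z·y_n;  k2=λ(1+7/9z)y_n ⇒ h·k2=z(1+7/9z)y_n
  y_{n+1}/y_n = 1 + 2/3z + 1/3z(1+7/9z) = 1 + z + 7/27z²
  R(z) = 1 + z + 7/27z².

Solve |R(x)|<1 on ℝ⁻.
x=-1.41: |R|=0.1054
R=1: x+7/27x²=0 ⇒ x=−27/7=-3.8571; min R=1−1/(4·7/27)=0.0357>−1
Confirm numerically:
  x=-3.720: |R|=0.86773 <1
  x=-2.465: |R|=0.11032 <1
  x=-2.025: |R|=0.03812 <1
  x=-4.283: |R|=1.47287 >1
  x=-4.219: |R|=1.39580 >1
  x=-4.159: |R|=1.32548 >1
Interval (-3.8571, 0).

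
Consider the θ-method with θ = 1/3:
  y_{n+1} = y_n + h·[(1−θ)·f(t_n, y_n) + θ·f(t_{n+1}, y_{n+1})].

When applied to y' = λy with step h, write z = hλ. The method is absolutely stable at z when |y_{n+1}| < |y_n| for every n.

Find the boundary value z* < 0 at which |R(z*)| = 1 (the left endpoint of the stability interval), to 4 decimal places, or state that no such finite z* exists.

On y'=λy, z=hλ:
  y_{n+1} = y_n + z·[2/3·y_n + 1/3·y_{n+1}] ⇒ (1 − 1/3z)y_{n+1} = (1 + 2/3z)y_n
  R(z) = (1 + 2/3z)/(1 − 1/3z).

Solve |R(x)|<1 on ℝ⁻.
x=-0.93: |R|=0.2901
R=−1: 1+2/3x = −1+1/3x ⇒ -1/3x=2 ⇒ x=2/(-1/3)=-6.0000
Confirm numerically:
  x=-5.493: |R|=0.94030 <1
  x=-5.014: |R|=0.87697 <1
  x=-4.854: |R|=0.85409 <1
  x=-6.397: |R|=1.04225 >1
  x=-6.155: |R|=1.01693 >1
Stable set (-6.0000, 0).

z* = -6.0000.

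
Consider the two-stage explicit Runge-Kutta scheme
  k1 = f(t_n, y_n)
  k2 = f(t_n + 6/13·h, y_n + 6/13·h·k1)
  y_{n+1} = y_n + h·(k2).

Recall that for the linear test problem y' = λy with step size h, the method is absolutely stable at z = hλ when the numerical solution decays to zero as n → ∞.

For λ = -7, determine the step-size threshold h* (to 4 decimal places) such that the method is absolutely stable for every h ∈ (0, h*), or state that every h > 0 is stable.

On y'=λy, z=hλ:
  k1=λy_n ⇒ h·k1=z·y_n;  k2=λ(1+6/13z)y_n ⇒ h·k2=z(1+6/13z)y_n
  y_{n+1}/y_n = 1 + z(1+6/13z) = 1 + z + 6/13z²
  so R(z) = 1 + z + 6/13z².

Boundary: |R(x)|=1, x<0.
x=-1.05: |R|=0.4588
R=1: x+6/13x²=0 ⇒ x=−13/6=-2.1667; min R=1−1/(4·6/13)=0.4583>−1
Confirm numerically:
  x=-1.472: |R|=0.52805 <1
  x=-1.275: |R|=0.47529 <1
  x=-1.100: |R|=0.45846 <1
  x=-2.668: |R|=1.61733 >1
  x=-2.558: |R|=1.46201 >1
  x=-2.421: |R|=1.28419 >1
So |R|<1 on (-2.1667, 0).

(-2.1667,0); λ=-7 ⇒ h* = (13/6)/7 = 0.3095.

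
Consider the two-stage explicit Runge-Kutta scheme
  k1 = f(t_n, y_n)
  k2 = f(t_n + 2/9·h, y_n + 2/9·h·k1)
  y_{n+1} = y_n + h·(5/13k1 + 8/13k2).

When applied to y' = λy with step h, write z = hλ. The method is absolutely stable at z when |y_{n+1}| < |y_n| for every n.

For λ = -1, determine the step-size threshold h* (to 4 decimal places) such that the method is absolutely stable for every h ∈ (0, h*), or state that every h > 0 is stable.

(-7.3125,0); λ=-1 ⇒ h* = (117/16)/1 = 7.3125.

With y'=λy (z=hλ):
  k1=λy_n ⇒ h·k1=z·y_n;  k2=λ(1+2/9z)y_n ⇒ h·k2=z(1+2/9z)y_n
  y_{n+1}/y_n = 1 + 5/13z + 8/13z(1+2/9z) = 1 + z + 16/117z²
  so R(z) = 1 + z + 16/117z².

Need |R(x)|<1, x<0.
x=-1.74: |R|=0.3260
R=1: x+16/117x²=0 ⇒ x=−117/16=-7.3125; min R=1−1/(4·16/117)=-0.8281>−1
Confirm numerically:
  x=-5.981: |R|=0.08905 <1
  x=-4.354: |R|=0.76155 <1
  x=-4.076: |R|=0.80403 <1
  x=-7.869: |R|=1.59885 >1
  x=-7.450: |R|=1.14009 >1
  x=-7.372: |R|=1.05998 >1
Interval (-7.3125, 0).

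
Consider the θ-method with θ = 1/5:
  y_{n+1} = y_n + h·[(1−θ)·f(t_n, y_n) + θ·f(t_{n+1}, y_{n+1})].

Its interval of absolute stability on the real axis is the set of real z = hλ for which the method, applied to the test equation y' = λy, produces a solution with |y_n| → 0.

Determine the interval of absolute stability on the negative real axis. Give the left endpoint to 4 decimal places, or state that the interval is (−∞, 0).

On y'=λy, z=hλ:
  y_{n+1} = y_n + z·[4/5·y_n + 1/5·y_{n+1}] ⇒ (1 − 1/5z)y_{n+1} = (1 + 4/5z)y_n
  Hence R(z) = (1 + 4/5z)/(1 − 1/5z).

Find x<0 with |R(x)|<1.
x=-1.76: |R|=0.3018
R=−1: 1+4/5x = −1+1/5x ⇒ -3/5x=2 ⇒ x=2/(-3/5)=-3.3333
Confirm numerically:
  x=-3.294: |R|=0.98577 <1
  x=-3.000: |R|=0.87500 <1
  x=-2.722: |R|=0.76250 <1
  x=-2.351: |R|=0.59910 <1
  x=-3.700: |R|=1.12644 >1
  x=-3.497: |R|=1.05779 >1
  x=-3.360: |R|=1.00957 >1
Interval (-3.3333, 0).

z∈(-3.3333,0).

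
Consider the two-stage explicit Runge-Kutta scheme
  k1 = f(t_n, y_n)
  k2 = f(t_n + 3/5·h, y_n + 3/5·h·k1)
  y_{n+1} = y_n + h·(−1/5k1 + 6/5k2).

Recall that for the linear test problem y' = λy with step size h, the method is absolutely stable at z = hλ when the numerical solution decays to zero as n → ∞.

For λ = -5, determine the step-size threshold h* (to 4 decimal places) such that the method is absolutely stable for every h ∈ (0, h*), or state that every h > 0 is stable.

(-1.3889,0); λ=-5 ⇒ h* = (25/18)/5 = 0.2778.

Test eqn y'=λy, z=hλ:
  k1=λy_n ⇒ h·k1=z·y_n;  k2=λ(1+3/5z)y_n ⇒ h·k2=z(1+3/5z)y_n
  y_{n+1}/y_n = 1 − 1/5z + 6/5z(1+3/5z) = 1 + z + 18/25z²
  so R(z) = 1 + z + 18/25z².

Boundary: |R(x)|=1, x<0.
x=-1.2: |R|=0.8368
R=1: x+18/25x²=0 ⇒ x=−25/18=-1.3889; min R=1−1/(4·18/25)=0.6528>−1
Confirm numerically:
  x=-1.313: |R|=0.92826 <1
  x=-1.251: |R|=0.87580 <1
  x=-0.793: |R|=0.65977 <1
  x=-1.808: |R|=1.54558 >1
  x=-1.682: |R|=1.35497 >1
  x=-1.498: |R|=1.11768 >1
Interval (-1.3889, 0).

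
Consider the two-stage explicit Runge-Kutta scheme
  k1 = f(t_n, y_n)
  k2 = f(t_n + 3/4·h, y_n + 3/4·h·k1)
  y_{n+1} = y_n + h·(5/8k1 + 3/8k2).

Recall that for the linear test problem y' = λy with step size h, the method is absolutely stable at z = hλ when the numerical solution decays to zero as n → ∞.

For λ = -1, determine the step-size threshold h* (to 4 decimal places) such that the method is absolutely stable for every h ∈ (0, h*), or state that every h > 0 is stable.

(-3.5556,0); λ=-1 ⇒ h* = (32/9)/1 = 3.5556.

Set f=λy, z=hλ:
  k1=λy_n ⇒ h·k1=z·y_n;  k2=λ(1+3/4z)y_n ⇒ h·k2=z(1+3/4z)y_n
  y_{n+1}/y_n = 1 + 5/8z + 3/8z(1+3/4z) = 1 + z + 9/32z²
  R(z) = 1 + z + 9/32z².

Find x<0 with |R(x)|<1.
x=-0.51: |R|=0.5632
R=1: x+9/32x²=0 ⇒ x=−32/9=-3.5556; min R=1−1/(4·9/32)=0.1111>−1
Confirm numerically:
  x=-2.944: |R|=0.49363 <1
  x=-2.731: |R|=0.36666 <1
  x=-2.254: |R|=0.17490 <1
  x=-2.081: |R|=0.13697 <1
  x=-3.986: |R|=1.48256 >1
  x=-3.887: |R|=1.36234 >1
  x=-3.584: |R|=1.02867 >1
So |R|<1 on (-3.5556, 0).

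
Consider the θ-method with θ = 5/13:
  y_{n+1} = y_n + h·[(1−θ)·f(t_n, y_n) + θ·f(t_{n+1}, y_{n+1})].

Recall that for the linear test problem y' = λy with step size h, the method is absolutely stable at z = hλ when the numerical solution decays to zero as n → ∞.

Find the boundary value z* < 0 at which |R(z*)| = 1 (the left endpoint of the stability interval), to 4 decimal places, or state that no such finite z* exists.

left endpoint -8.6667.

With y'=λy (z=hλ):
  y_{n+1} = y_n + z·[8/13·y_n + 5/13·y_{n+1}] ⇒ (1 − 5/13z)y_{n+1} = (1 + 8/13z)y_n
  so R(z) = (1 + 8/13z)/(1 − 5/13z).

Need |R(x)|<1, x<0.
x=-1.72: |R|=0.0352
R=−1: 1+8/13x = −1+5/13x ⇒ -3/13x=2 ⇒ x=2/(-3/13)=-8.6667
Confirm numerically:
  x=-5.080: |R|=0.71979 <1
  x=-4.090: |R|=0.58954 <1
  x=-3.467: |R|=0.48578 <1
  x=-9.237: |R|=1.02891 >1
  x=-8.772: |R|=1.00556 >1
Interval (-8.6667, 0).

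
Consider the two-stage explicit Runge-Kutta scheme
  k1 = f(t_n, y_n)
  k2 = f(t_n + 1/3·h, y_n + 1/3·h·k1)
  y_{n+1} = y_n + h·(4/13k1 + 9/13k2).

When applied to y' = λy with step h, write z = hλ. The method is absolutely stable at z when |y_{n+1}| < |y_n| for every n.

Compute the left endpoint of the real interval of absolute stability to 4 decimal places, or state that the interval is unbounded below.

z* = -4.3333.

With y'=λy (z=hλ):
  k1=λy_n ⇒ h·k1=z·y_n;  k2=λ(1+1/3z)y_n ⇒ h·k2=z(1+1/3z)y_n
  y_{n+1}/y_n = 1 + 4/13z + 9/13z(1+1/3z) = 1 + z + 3/13z²
  so R(z) = 1 + z + 3/13z².

Solve |R(x)|<1 on ℝ⁻.
x=-1: |R|=0.2308
R=1: x+3/13x²=0 ⇒ x=−13/3=-4.3333; min R=1−1/(4·3/13)=-0.0833>−1
Confirm numerically:
  x=-3.946: |R|=0.64729 <1
  x=-3.859: |R|=0.57759 <1
  x=-3.418: |R|=0.27801 <1
  x=-2.781: |R|=0.00376 <1
  x=-4.884: |R|=1.62064 >1
  x=-4.652: |R|=1.34210 >1
Interval (-4.3333, 0).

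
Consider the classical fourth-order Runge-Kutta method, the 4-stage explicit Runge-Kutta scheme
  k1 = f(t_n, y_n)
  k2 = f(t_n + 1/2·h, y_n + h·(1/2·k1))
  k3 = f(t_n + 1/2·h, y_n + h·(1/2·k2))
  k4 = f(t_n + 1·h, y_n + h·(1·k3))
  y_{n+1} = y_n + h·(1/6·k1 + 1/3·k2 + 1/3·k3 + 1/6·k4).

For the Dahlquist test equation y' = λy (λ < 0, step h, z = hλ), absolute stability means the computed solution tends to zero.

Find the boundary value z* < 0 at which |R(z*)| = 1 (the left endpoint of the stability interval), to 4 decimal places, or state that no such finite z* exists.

left endpoint -2.7853.

Test eqn y'=λy, z=hλ:
  order 4, 4-stage ⇒ R(z)=1+z+z^2/2+z^3/6+z^4/24
  (e.g. R(-0.81)=0.44741, |R|=0.44741)

Solve |R(x)|<1 on ℝ⁻.
x=-0.81: |R|=0.4474
|R(-3.09)|=1.5654 |R(-1.22)|=0.3139 |R(-0.58)|=0.5604
Bisect:
  x_lo=-3.3218 |R|=2.1595  x_hi=-0.0804 |R|=0.9227
  mid=-1.70110 |R|=0.27425 →hi
  mid=-2.51143 |R|=0.65974 →hi
  mid=-2.91660 |R|=1.21670 →lo
  mid=-2.71401 |R|=0.89775 →hi
  mid=-2.81531 |R|=1.04620 →lo
  mid=-2.76466 |R|=0.96933 →hi
  mid=-2.78998 |R|=1.00709 →lo
  mid=-2.77732 |R|=0.98805 →hi
  mid=-2.78365 |R|=0.99753 →hi
  ...
  [-2.78543,-2.78523] ⇒ x*=-2.7853
Stable set (-2.7853, 0).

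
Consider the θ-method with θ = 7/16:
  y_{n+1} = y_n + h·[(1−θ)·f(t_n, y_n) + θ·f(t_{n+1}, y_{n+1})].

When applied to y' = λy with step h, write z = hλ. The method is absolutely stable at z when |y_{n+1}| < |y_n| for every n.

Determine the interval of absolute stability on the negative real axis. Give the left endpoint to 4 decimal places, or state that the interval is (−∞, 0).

z∈(-16.0000,0).

With y'=λy (z=hλ):
  y_{n+1} = y_n + z·[9/16·y_n + 7/16·y_{n+1}] ⇒ (1 − 7/16z)y_{n+1} = (1 + 9/16z)y_n
  ⇒ R(z) = (1 + 9/16z)/(1 − 7/16z).

Boundary: |R(x)|=1, x<0.
x=-1.41: |R|=0.1279
R=−1: 1+9/16x = −1+7/16x ⇒ -1/8x=2 ⇒ x=2/(-1/8)=-16.0000
Confirm numerically:
  x=-15.117: |R|=0.98550 <1
  x=-14.978: |R|=0.98309 <1
  x=-7.708: |R|=0.76294 <1
  x=-7.457: |R|=0.74947 <1
  x=-16.216: |R|=1.00334 >1
  x=-16.105: |R|=1.00163 >1
Interval (-16.0000, 0).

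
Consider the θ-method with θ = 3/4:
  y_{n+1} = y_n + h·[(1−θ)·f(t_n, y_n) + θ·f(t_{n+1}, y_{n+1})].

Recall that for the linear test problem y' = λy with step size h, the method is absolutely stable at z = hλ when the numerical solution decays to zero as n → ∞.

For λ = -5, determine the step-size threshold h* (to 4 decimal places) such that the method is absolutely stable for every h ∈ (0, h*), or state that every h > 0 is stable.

Test eqn y'=λy, z=hλ:
  y_{n+1} = y_n + z·[1/4·y_n + 3/4·y_{n+1}] ⇒ (1 − 3/4z)y_{n+1} = (1 + 1/4z)y_n
  ⇒ R(z) = (1 + 1/4z)/(1 − 3/4z).

Solve |R(x)|<1 on ℝ⁻.
x=-0.92: |R|=0.4556
x=-2: |R|=0.2000
x=-10: |R|=0.1765
x=-100: |R|=0.3158
θ=3/4≥1/2 ⇒ |1+1/4x|<|1−3/4x| ∀x<0 ⇒ interval (−∞,0).

(−∞, 0) — no finite endpoint. Any h>0 works for λ=-5.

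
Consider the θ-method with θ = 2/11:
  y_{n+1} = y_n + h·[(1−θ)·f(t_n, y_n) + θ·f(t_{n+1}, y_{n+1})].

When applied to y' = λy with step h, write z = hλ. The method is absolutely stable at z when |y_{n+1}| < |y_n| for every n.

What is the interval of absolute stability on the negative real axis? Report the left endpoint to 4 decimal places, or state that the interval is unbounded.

Set f=λy, z=hλ:
  y_{n+1} = y_n + z·[9/11·y_n + 2/11·y_{n+1}] ⇒ (1 − 2/11z)y_{n+1} = (1 + 9/11z)y_n
  so R(z) = (1 + 9/11z)/(1 − 2/11z).

Need |R(x)|<1, x<0.
x=-1.18: |R|=0.0284
R=−1: 1+9/11x = −1+2/11x ⇒ -7/11x=2 ⇒ x=2/(-7/11)=-3.1429
Confirm numerically:
  x=-2.810: |R|=0.85981 <1
  x=-2.063: |R|=0.50026 <1
  x=-1.887: |R|=0.40497 <1
  x=-3.651: |R|=1.19435 >1
  x=-3.314: |R|=1.06796 >1
Interval (-3.1429, 0).

(-3.1429, 0).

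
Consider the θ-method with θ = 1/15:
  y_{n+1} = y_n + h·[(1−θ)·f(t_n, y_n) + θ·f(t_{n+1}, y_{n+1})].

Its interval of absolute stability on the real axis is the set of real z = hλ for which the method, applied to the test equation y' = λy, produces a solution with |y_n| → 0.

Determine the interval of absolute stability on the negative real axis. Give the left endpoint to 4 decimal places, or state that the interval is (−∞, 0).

Test eqn y'=λy, z=hλ:
  y_{n+1} = y_n + z·[14/15·y_n + 1/15·y_{n+1}] ⇒ (1 − 1/15z)y_{n+1} = (1 + 14/15z)y_n
  R(z) = (1 + 14/15z)/(1 − 1/15z).

Solve |R(x)|<1 on ℝ⁻.
x=-0.93: |R|=0.1243
R=−1: 1+14/15x = −1+1/15x ⇒ -13/15x=2 ⇒ x=2/(-13/15)=-2.3077
Confirm numerically:
  x=-1.980: |R|=0.74912 <1
  x=-1.450: |R|=0.32219 <1
  x=-1.342: |R|=0.23180 <1
  x=-1.336: |R|=0.22674 <1
  x=-2.867: |R|=1.40695 >1
  x=-2.536: |R|=1.16925 >1
So |R|<1 on (-2.3077, 0).

(-2.3077, 0).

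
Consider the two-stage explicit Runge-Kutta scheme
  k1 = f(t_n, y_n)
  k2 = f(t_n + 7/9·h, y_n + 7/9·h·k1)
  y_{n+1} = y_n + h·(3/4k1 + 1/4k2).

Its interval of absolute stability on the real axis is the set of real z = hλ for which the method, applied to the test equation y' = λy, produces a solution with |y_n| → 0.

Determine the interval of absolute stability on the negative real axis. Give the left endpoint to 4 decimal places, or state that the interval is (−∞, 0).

With y'=λy (z=hλ):
  k1=λy_n ⇒ h·k1=z·y_n;  k2=λ(1+7/9z)y_n ⇒ h·k2=z(1+7/9z)y_n
  y_{n+1}/y_n = 1 + 3/4z + 1/4z(1+7/9z) = 1 + z + 7/36z²
  Hence R(z) = 1 + z + 7/36z².

Solve |R(x)|<1 on ℝ⁻.
x=-1: |R|=0.1944
R=1: x+7/36x²=0 ⇒ x=−36/7=-5.1429; min R=1−1/(4·7/36)=-0.2857>−1
Confirm numerically:
  x=-5.081: |R|=0.93889 <1
  x=-4.403: |R|=0.36658 <1
  x=-4.150: |R|=0.19882 <1
  x=-2.729: |R|=0.28089 <1
  x=-5.405: |R|=1.27550 >1
  x=-5.385: |R|=1.25354 >1
  x=-5.254: |R|=1.11354 >1
So |R|<1 on (-5.1429, 0).

(-5.1429, 0).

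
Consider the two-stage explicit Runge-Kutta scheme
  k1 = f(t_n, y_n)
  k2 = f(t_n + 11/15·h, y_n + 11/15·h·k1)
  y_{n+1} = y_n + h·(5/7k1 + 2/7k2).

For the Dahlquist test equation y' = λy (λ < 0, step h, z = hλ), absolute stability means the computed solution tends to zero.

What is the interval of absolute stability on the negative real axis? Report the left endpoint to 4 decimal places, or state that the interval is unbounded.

Set f=λy, z=hλ:
  k1=λy_n ⇒ h·k1=z·y_n;  k2=λ(1+11/15z)y_n ⇒ h·k2=z(1+11/15z)y_n
  y_{n+1}/y_n = 1 + 5/7z + 2/7z(1+11/15z) = 1 + z + 22/105z²
  R(z) = 1 + z + 22/105z².

Find x<0 with |R(x)|<1.
x=-0.8: |R|=0.3341
R=1: x+22/105x²=0 ⇒ x=−105/22=-4.7727; min R=1−1/(4·22/105)=-0.1932>−1
Confirm numerically:
  x=-4.628: |R|=0.85966 <1
  x=-4.509: |R|=0.75085 <1
  x=-3.893: |R|=0.28243 <1
  x=-2.923: |R|=0.13284 <1
  x=-5.350: |R|=1.64710 >1
  x=-5.223: |R|=1.49275 >1
Interval (-4.7727, 0).

(-4.7727, 0).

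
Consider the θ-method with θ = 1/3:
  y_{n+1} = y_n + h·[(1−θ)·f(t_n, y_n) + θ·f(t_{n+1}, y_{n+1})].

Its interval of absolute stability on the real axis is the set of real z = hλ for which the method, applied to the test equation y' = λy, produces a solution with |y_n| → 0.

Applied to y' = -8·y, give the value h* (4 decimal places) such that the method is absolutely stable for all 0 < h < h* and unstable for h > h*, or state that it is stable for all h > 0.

(-6.0000,0); λ=-8 ⇒ h* = (6)/8 = 0.7500.

With y'=λy (z=hλ):
  y_{n+1} = y_n + z·[2/3·y_n + 1/3·y_{n+1}] ⇒ (1 − 1/3z)y_{n+1} = (1 + 2/3z)y_n
  R(z) = (1 + 2/3z)/(1 − 1/3z).

Solve |R(x)|<1 on ℝ⁻.
x=-0.97: |R|=0.2670
R=−1: 1+2/3x = −1+1/3x ⇒ -1/3x=2 ⇒ x=2/(-1/3)=-6.0000
Confirm numerically:
  x=-4.500: |R|=0.80000 <1
  x=-4.019: |R|=0.71777 <1
  x=-3.933: |R|=0.70186 <1
  x=-3.120: |R|=0.52941 <1
  x=-6.498: |R|=1.05243 >1
  x=-6.377: |R|=1.04020 >1
Interval (-6.0000, 0).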